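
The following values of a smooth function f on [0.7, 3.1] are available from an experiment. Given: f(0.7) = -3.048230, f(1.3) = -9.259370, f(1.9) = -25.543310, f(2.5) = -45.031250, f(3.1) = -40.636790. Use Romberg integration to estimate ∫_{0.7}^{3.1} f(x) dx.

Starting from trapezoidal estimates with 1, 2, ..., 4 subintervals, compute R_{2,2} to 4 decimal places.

-62.6564

R_{0,0} (trapezoid, 1 panel, h=2.4000): -52.422024
R_{1,0} (trapezoid, 2 panels, h=1.2000): -56.862984
R_{2,0} (trapezoid, 4 panels, h=0.6000): -61.005864
R_{1,1} = -56.862984 + (-56.862984 − (-52.422024))/3 = -58.343304
R_{2,1} = -61.005864 + (-61.005864 − (-56.862984))/3 = -62.386824
R_{2,2} = -62.386824 + (-62.386824 − (-58.343304))/15 = -62.656392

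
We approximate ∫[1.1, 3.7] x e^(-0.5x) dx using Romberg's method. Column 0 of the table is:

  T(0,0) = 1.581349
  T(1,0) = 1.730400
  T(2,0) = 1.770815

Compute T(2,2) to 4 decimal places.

Richardson extrapolation on the trapezoidal column (denominator 4−1=3):
T(1,1) = (4·1.730400 − 1.581349) / 3 = 1.780084
T(2,1) = (4·1.770815 − 1.730400) / 3 = 1.784287
T(2,2) = (16·1.784287 − 1.780084) / 15 = 1.784567

1.7846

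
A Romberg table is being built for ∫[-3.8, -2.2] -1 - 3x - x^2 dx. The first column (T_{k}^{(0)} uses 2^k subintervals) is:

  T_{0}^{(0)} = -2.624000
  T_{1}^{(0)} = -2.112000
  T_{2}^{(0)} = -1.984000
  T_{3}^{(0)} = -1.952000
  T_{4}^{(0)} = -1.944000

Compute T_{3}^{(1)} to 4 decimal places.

-1.9413

Richardson extrapolation on the trapezoidal column (denominator 4−1=3):
T_{3}^{(1)} = -1.952000 + (-1.952000 − (-1.984000))/3 = -1.941333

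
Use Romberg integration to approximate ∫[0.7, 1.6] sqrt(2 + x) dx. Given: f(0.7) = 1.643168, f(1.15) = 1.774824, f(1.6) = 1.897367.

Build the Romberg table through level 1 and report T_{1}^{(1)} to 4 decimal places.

1.5960

T_{0}^{(0)} (trapezoid, 1 panel, h=0.9000): 1.593241
T_{1}^{(0)} (trapezoid, 2 panels, h=0.4500): 1.595291
T_{1}^{(1)} = 1.595291 + (1.595291 − 1.593241)/3 = 1.595974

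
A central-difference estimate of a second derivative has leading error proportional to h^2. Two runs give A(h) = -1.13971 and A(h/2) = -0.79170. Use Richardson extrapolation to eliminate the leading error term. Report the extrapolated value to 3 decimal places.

-0.676

Extrapolated value = (4·A(h/2) − A(h)) / (4 − 1)
= (4·(-0.79170) − (-1.13971)) / 3
= -2.02709 / 3 = -0.67570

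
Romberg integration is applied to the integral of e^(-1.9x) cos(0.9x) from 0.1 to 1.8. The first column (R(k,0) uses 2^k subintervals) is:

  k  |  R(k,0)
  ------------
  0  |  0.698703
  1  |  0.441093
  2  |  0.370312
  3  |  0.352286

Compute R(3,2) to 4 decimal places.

0.3462

Richardson extrapolation on the trapezoidal column (denominator 4−1=3):
R(2,1) = 0.370312 + (0.370312 − 0.441093)/3 = 0.346718
R(3,1) = (4·0.352286 − 0.370312) / 3 = 0.346277
R(3,2) = 0.346277 + (0.346277 − 0.346718)/15 = 0.346248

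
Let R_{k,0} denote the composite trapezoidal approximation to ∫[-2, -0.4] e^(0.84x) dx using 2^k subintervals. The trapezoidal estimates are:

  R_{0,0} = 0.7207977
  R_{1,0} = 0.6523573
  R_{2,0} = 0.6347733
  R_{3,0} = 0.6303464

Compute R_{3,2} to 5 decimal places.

0.62887

R_{2,1} = (4·0.6347733 − 0.6523573) / 3 = 0.6289120
R_{3,1} = 0.6303464 + (0.6303464 − 0.6347733)/3 = 0.6288708
R_{3,2} = 0.6288708 + (0.6288708 − 0.6289120)/15 = 0.6288681
(Column j=1 coincides with Simpson's rule on the same nodes.)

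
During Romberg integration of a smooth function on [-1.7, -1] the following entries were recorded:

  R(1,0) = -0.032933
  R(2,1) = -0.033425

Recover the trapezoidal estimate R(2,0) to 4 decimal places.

-0.0333

From R(2,1) = (4·R(2,0) − R(1,0))/3, solve for R(2,0):
4·R(2,0) = 3·(-0.033425) + (-0.032933) = -0.133208
R(2,0) = -0.033302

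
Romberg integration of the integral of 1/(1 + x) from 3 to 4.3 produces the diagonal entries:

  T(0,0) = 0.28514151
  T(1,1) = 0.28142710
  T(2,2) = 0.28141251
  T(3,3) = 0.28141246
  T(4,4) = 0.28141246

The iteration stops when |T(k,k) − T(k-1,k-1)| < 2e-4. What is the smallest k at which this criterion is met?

k = 2

|T(1,1) − T(0,0)| = 0.00371441 ≥ 2e-4
|T(2,2) − T(1,1)| = 0.00001459 < 2e-4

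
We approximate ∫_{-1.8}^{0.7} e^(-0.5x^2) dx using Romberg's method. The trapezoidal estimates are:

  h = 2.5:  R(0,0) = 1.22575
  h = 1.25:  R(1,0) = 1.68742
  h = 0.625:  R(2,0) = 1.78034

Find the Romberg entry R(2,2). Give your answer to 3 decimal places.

Richardson extrapolation on the trapezoidal column (denominator 4−1=3):
R(1,1) = (4·1.68742 − 1.22575) / 3 = 1.84131
R(2,1) = 1.78034 + (1.78034 − 1.68742)/3 = 1.81131
R(2,2) = (16·1.81131 − 1.84131) / 15 = 1.80931

1.809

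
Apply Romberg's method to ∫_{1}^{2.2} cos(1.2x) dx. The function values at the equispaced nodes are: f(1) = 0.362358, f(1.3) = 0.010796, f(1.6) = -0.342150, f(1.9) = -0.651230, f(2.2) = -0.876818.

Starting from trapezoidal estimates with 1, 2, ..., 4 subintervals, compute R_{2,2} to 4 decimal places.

R_{0,0} (trapezoid, 1 panel, h=1.2000): -0.308676
R_{1,0} (trapezoid, 2 panels, h=0.6000): -0.359628
R_{2,0} (trapezoid, 4 panels, h=0.3000): -0.371944
R_{1,1} = -0.359628 + (-0.359628 − (-0.308676))/3 = -0.376612
R_{2,1} = -0.371944 + (-0.371944 − (-0.359628))/3 = -0.376049
R_{2,2} = -0.376049 + (-0.376049 − (-0.376612))/15 = -0.376011

-0.3760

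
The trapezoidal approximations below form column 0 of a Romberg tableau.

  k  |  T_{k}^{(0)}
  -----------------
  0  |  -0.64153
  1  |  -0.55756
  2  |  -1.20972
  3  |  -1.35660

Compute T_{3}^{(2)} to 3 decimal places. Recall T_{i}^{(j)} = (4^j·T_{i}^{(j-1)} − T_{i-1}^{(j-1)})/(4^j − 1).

-1.404

Richardson extrapolation on the trapezoidal column (denominator 4−1=3):
T_{2}^{(1)} = (4·(-1.20972) − (-0.55756)) / 3 = -1.42711
T_{3}^{(1)} = (4·(-1.35660) − (-1.20972)) / 3 = -1.40556
T_{3}^{(2)} = (16·(-1.40556) − (-1.42711)) / 15 = -1.40412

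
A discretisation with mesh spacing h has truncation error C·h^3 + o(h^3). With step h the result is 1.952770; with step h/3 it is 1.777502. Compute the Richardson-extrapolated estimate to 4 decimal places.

The leading error scales as h^3; refining by a factor of 3 reduces it by 3^3 = 27.
Extrapolated value = (27·A(h/3) − A(h)) / (27 − 1)
= (27·1.777502 − 1.952770) / 26
= 46.039784 / 26 = 1.770761

1.7708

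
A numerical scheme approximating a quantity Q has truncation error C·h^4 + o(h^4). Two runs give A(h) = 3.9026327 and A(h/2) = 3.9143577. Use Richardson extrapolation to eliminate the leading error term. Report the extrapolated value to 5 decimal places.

3.91514

The leading error scales as h^4; refining by a factor of 2 reduces it by 2^4 = 16.
Extrapolated value = (16·A(h/2) − A(h)) / (16 − 1)
= (16·3.9143577 − 3.9026327) / 15
= 58.7270905 / 15 = 3.9151394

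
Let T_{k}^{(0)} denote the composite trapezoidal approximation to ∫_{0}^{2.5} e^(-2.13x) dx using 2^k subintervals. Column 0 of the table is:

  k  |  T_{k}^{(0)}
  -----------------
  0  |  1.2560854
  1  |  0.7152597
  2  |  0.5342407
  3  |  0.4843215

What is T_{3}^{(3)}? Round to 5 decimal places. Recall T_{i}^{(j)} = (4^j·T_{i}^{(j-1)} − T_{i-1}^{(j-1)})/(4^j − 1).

Richardson extrapolation on the trapezoidal column (denominator 4−1=3):
T_{1}^{(1)} = 0.7152597 + (0.7152597 − 1.2560854)/3 = 0.5349845
T_{2}^{(1)} = 0.5342407 + (0.5342407 − 0.7152597)/3 = 0.4739010
T_{3}^{(1)} = (4·0.4843215 − 0.5342407) / 3 = 0.4676818
T_{2}^{(2)} = (16·0.4739010 − 0.5349845) / 15 = 0.4698288
T_{3}^{(2)} = (16·0.4676818 − 0.4739010) / 15 = 0.4672672
T_{3}^{(3)} = 0.4672672 + (0.4672672 − 0.4698288)/63 = 0.4672265

0.46723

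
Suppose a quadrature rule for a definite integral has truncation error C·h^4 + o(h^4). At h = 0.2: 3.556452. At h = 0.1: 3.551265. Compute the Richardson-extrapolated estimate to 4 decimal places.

3.5509

Extrapolated value = (16·A(h/2) − A(h)) / (16 − 1)
= (16·3.551265 − 3.556452) / 15
= 53.263788 / 15 = 3.550919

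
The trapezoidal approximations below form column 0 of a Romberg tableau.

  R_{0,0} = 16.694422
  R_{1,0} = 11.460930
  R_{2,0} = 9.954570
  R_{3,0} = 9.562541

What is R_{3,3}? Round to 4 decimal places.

R_{1,1} = 11.460930 + (11.460930 − 16.694422)/3 = 9.716433
R_{2,1} = 9.954570 + (9.954570 − 11.460930)/3 = 9.452450
R_{3,1} = 9.562541 + (9.562541 − 9.954570)/3 = 9.431865
R_{2,2} = 9.452450 + (9.452450 − 9.716433)/15 = 9.434851
R_{3,2} = (16·9.431865 − 9.452450) / 15 = 9.430493
R_{3,3} = (64·9.430493 − 9.434851) / 63 = 9.430424

9.4304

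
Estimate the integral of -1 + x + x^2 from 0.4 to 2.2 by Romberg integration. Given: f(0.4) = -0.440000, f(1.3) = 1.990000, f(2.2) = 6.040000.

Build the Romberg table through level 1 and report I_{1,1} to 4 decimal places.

4.0680

I_{0,0} (trapezoid, 1 panel, h=1.8000): 5.040000
I_{1,0} (trapezoid, 2 panels, h=0.9000): 4.311000
I_{1,1} = 4.311000 + (4.311000 − 5.040000)/3 = 4.068000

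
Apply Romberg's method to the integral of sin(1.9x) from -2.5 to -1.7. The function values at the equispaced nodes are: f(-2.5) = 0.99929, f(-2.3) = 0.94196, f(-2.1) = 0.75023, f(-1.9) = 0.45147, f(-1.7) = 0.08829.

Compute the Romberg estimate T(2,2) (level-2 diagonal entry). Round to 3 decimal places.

T(0,0) (trapezoid, 1 panel, h=0.8000): 0.43503
T(1,0) (trapezoid, 2 panels, h=0.4000): 0.51761
T(2,0) (trapezoid, 4 panels, h=0.2000): 0.53749
T(1,1) = 0.51761 + (0.51761 − 0.43503)/3 = 0.54514
T(2,1) = 0.53749 + (0.53749 − 0.51761)/3 = 0.54412
T(2,2) = 0.54412 + (0.54412 − 0.54514)/15 = 0.54405

0.544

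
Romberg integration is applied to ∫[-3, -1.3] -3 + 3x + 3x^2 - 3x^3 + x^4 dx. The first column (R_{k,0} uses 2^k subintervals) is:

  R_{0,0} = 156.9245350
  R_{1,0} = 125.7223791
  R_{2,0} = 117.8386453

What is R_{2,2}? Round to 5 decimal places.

R_{1,1} = (4·125.7223791 − 156.9245350) / 3 = 115.3216605
R_{2,1} = (4·117.8386453 − 125.7223791) / 3 = 115.2107340
R_{2,2} = 115.2107340 + (115.2107340 − 115.3216605)/15 = 115.2033389
(Column j=1 coincides with Simpson's rule on the same nodes.)

115.20334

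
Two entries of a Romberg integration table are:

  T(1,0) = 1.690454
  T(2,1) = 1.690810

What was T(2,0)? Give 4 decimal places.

1.6907

From T(2,1) = (4·T(2,0) − T(1,0))/3, solve for T(2,0):
4·T(2,0) = 3·1.690810 + 1.690454 = 6.762884
T(2,0) = 1.690721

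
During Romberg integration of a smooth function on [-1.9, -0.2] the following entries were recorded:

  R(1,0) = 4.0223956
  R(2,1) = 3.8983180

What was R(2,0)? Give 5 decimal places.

From R(2,1) = (4·R(2,0) − R(1,0))/3, solve for R(2,0):
4·R(2,0) = 3·3.8983180 + 4.0223956 = 15.7173496
R(2,0) = 3.9293374

3.92934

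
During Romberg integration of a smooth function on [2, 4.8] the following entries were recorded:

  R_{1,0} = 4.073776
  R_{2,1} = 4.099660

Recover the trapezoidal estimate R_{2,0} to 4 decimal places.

From R_{2,1} = (4·R_{2,0} − R_{1,0})/3, solve for R_{2,0}:
4·R_{2,0} = 3·4.099660 + 4.073776 = 16.372756
R_{2,0} = 4.093189

4.0932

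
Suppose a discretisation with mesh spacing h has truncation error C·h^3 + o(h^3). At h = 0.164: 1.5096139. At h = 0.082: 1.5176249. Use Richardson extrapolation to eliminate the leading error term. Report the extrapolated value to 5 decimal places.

Extrapolated value = (8·A(h/2) − A(h)) / (8 − 1)
= (8·1.5176249 − 1.5096139) / 7
= 10.6313853 / 7 = 1.5187693

1.51877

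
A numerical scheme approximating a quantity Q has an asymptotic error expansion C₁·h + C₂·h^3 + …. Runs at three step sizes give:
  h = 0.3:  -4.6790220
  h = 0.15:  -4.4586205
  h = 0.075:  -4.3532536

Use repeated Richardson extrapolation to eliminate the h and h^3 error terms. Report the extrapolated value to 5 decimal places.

First eliminate the h term (factor 2^1 = 2):
  B₁ = (2·(-4.4586205) − (-4.6790220))/1 = -4.2382190
  B₂ = (2·(-4.3532536) − (-4.4586205))/1 = -4.2478867
Then eliminate the h^3 term (factor 2^3 = 8):
  (8·(-4.2478867) − (-4.2382190))/7 = -4.2492678

-4.24927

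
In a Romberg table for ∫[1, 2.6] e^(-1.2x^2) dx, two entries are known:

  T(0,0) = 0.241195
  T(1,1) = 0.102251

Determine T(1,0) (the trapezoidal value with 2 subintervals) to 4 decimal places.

From T(1,1) = (4·T(1,0) − T(0,0))/3, solve for T(1,0):
4·T(1,0) = 3·0.102251 + 0.241195 = 0.547948
T(1,0) = 0.136987

0.1370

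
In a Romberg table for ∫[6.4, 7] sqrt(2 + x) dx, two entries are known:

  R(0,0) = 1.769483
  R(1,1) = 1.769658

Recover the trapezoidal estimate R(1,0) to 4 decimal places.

1.7696

From R(1,1) = (4·R(1,0) − R(0,0))/3, solve for R(1,0):
4·R(1,0) = 3·1.769658 + 1.769483 = 7.078457
R(1,0) = 1.769614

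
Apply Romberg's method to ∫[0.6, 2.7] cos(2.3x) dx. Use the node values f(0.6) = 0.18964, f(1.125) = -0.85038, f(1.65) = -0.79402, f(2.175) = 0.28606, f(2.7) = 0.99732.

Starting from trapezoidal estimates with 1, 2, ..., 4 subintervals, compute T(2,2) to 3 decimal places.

-0.450

T(0,0) (trapezoid, 1 panel, h=2.1000): 1.24631
T(1,0) (trapezoid, 2 panels, h=1.0500): -0.21057
T(2,0) (trapezoid, 4 panels, h=0.5250): -0.40155
T(1,1) = -0.21057 + (-0.21057 − 1.24631)/3 = -0.69620
T(2,1) = -0.40155 + (-0.40155 − (-0.21057))/3 = -0.46521
T(2,2) = -0.46521 + (-0.46521 − (-0.69620))/15 = -0.44981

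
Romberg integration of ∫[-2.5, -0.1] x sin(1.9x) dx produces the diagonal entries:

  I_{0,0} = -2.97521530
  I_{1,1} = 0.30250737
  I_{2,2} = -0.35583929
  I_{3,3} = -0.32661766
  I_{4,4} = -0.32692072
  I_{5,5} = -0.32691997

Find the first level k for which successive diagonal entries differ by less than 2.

k = 2

|I_{1,1} − I_{0,0}| = 3.27772267 ≥ 2
|I_{2,2} − I_{1,1}| = 0.65834666 < 2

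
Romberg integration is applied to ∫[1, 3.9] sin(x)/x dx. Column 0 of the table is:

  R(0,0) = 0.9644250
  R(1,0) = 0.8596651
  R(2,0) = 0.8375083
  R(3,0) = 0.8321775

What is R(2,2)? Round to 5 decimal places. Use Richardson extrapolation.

0.83048

Richardson extrapolation on the trapezoidal column (denominator 4−1=3):
R(1,1) = (4·0.8596651 − 0.9644250) / 3 = 0.8247451
R(2,1) = 0.8375083 + (0.8375083 − 0.8596651)/3 = 0.8301227
R(2,2) = (16·0.8301227 − 0.8247451) / 15 = 0.8304812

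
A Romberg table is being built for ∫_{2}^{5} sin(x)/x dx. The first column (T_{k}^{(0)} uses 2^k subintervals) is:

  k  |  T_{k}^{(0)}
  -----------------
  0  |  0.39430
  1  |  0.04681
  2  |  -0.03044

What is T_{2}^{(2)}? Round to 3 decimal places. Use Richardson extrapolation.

Richardson extrapolation on the trapezoidal column (denominator 4−1=3):
T_{1}^{(1)} = (4·0.04681 − 0.39430) / 3 = -0.06902
T_{2}^{(1)} = -0.03044 + (-0.03044 − 0.04681)/3 = -0.05619
T_{2}^{(2)} = -0.05619 + (-0.05619 − (-0.06902))/15 = -0.05533
(Column j=1 coincides with Simpson's rule on the same nodes.)

-0.055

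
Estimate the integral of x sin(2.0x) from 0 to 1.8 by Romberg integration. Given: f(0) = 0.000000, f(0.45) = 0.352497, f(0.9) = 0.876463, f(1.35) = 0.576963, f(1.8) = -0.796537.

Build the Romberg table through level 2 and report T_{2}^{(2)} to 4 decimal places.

T_{0}^{(0)} (trapezoid, 1 panel, h=1.8000): -0.716883
T_{1}^{(0)} (trapezoid, 2 panels, h=0.9000): 0.430375
T_{2}^{(0)} (trapezoid, 4 panels, h=0.4500): 0.633445
T_{1}^{(1)} = 0.430375 + (0.430375 − (-0.716883))/3 = 0.812794
T_{2}^{(1)} = 0.633445 + (0.633445 − 0.430375)/3 = 0.701135
T_{2}^{(2)} = 0.701135 + (0.701135 − 0.812794)/15 = 0.693691

0.6937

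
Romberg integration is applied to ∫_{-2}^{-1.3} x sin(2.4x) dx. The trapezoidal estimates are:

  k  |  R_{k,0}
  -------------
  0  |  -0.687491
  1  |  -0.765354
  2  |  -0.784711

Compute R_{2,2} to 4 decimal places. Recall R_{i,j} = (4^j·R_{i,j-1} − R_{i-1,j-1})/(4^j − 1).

Richardson extrapolation on the trapezoidal column (denominator 4−1=3):
R_{1,1} = (4·(-0.765354) − (-0.687491)) / 3 = -0.791308
R_{2,1} = -0.784711 + (-0.784711 − (-0.765354))/3 = -0.791163
R_{2,2} = -0.791163 + (-0.791163 − (-0.791308))/15 = -0.791153

-0.7912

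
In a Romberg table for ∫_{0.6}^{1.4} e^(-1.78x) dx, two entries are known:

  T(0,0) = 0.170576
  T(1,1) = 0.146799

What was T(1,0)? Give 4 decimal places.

From T(1,1) = (4·T(1,0) − T(0,0))/3, solve for T(1,0):
4·T(1,0) = 3·0.146799 + 0.170576 = 0.610973
T(1,0) = 0.152743

0.1527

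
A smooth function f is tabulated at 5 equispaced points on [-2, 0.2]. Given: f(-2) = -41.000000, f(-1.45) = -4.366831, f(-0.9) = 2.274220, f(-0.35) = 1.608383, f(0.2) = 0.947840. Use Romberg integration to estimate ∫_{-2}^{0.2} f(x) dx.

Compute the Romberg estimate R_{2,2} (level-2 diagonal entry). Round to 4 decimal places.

R_{0,0} (trapezoid, 1 panel, h=2.2000): -44.057376
R_{1,0} (trapezoid, 2 panels, h=1.1000): -19.527046
R_{2,0} (trapezoid, 4 panels, h=0.5500): -11.280669
R_{1,1} = -19.527046 + (-19.527046 − (-44.057376))/3 = -11.350269
R_{2,1} = -11.280669 + (-11.280669 − (-19.527046))/3 = -8.531877
R_{2,2} = -8.531877 + (-8.531877 − (-11.350269))/15 = -8.343984

-8.3440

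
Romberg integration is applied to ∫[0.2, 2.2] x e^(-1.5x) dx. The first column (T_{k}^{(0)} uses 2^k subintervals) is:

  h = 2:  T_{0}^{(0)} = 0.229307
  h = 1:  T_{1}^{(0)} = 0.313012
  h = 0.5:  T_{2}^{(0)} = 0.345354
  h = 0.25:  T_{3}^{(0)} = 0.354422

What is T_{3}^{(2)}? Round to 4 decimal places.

0.3575

T_{2}^{(1)} = (4·0.345354 − 0.313012) / 3 = 0.356135
T_{3}^{(1)} = 0.354422 + (0.354422 − 0.345354)/3 = 0.357445
T_{3}^{(2)} = (16·0.357445 − 0.356135) / 15 = 0.357532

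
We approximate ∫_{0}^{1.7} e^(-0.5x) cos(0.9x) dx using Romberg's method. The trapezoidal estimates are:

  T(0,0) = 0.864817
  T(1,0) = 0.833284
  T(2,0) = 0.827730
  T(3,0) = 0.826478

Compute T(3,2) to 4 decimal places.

0.8261

Richardson extrapolation on the trapezoidal column (denominator 4−1=3):
T(2,1) = 0.827730 + (0.827730 − 0.833284)/3 = 0.825879
T(3,1) = (4·0.826478 − 0.827730) / 3 = 0.826061
T(3,2) = 0.826061 + (0.826061 − 0.825879)/15 = 0.826073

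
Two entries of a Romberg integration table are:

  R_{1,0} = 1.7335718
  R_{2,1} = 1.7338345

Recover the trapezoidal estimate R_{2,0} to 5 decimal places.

From R_{2,1} = (4·R_{2,0} − R_{1,0})/3, solve for R_{2,0}:
4·R_{2,0} = 3·1.7338345 + 1.7335718 = 6.9350753
R_{2,0} = 1.7337688

1.73377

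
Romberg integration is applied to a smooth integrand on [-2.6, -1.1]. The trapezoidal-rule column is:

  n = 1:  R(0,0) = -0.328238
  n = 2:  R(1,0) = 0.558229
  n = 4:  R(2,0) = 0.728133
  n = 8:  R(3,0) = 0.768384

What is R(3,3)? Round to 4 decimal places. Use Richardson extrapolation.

R(1,1) = 0.558229 + (0.558229 − (-0.328238))/3 = 0.853718
R(2,1) = (4·0.728133 − 0.558229) / 3 = 0.784768
R(3,1) = (4·0.768384 − 0.728133) / 3 = 0.781801
R(2,2) = (16·0.784768 − 0.853718) / 15 = 0.780171
R(3,2) = 0.781801 + (0.781801 − 0.784768)/15 = 0.781603
R(3,3) = 0.781603 + (0.781603 − 0.780171)/63 = 0.781626

0.7816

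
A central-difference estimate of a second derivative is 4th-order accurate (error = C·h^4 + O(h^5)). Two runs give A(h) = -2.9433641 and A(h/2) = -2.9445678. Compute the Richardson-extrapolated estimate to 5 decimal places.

-2.94465

The leading error scales as h^4; refining by a factor of 2 reduces it by 2^4 = 16.
Extrapolated value = (16·A(h/2) − A(h)) / (16 − 1)
= (16·(-2.9445678) − (-2.9433641)) / 15
= -44.1697207 / 15 = -2.9446480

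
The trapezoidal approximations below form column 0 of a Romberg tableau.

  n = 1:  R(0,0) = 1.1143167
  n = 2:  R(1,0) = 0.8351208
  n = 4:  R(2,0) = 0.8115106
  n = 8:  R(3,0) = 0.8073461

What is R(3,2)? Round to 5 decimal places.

0.80611

R(2,1) = (4·0.8115106 − 0.8351208) / 3 = 0.8036405
R(3,1) = (4·0.8073461 − 0.8115106) / 3 = 0.8059579
R(3,2) = (16·0.8059579 − 0.8036405) / 15 = 0.8061124
(Column j=1 coincides with Simpson's rule on the same nodes.)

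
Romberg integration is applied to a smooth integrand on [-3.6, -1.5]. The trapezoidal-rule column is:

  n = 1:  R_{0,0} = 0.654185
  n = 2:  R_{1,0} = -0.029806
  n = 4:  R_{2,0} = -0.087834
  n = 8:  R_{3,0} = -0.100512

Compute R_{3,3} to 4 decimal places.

-0.1047

Richardson extrapolation on the trapezoidal column (denominator 4−1=3):
R_{1,1} = -0.029806 + (-0.029806 − 0.654185)/3 = -0.257803
R_{2,1} = (4·(-0.087834) − (-0.029806)) / 3 = -0.107177
R_{3,1} = -0.100512 + (-0.100512 − (-0.087834))/3 = -0.104738
R_{2,2} = (16·(-0.107177) − (-0.257803)) / 15 = -0.097135
R_{3,2} = (16·(-0.104738) − (-0.107177)) / 15 = -0.104575
R_{3,3} = (64·(-0.104575) − (-0.097135)) / 63 = -0.104693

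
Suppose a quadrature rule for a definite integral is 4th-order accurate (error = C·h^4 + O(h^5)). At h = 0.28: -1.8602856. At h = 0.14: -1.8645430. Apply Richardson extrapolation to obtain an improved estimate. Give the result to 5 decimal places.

-1.86483

The leading error scales as h^4; refining by a factor of 2 reduces it by 2^4 = 16.
Extrapolated value = (16·A(h/2) − A(h)) / (16 − 1)
= (16·(-1.8645430) − (-1.8602856)) / 15
= -27.9724024 / 15 = -1.8648268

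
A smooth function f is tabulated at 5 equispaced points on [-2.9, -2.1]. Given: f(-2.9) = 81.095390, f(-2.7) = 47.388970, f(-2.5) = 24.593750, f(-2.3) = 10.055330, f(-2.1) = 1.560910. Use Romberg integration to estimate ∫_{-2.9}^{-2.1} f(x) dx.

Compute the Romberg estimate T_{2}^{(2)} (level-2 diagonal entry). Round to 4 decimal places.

T_{0}^{(0)} (trapezoid, 1 panel, h=0.8000): 33.062520
T_{1}^{(0)} (trapezoid, 2 panels, h=0.4000): 26.368760
T_{2}^{(0)} (trapezoid, 4 panels, h=0.2000): 24.673240
T_{1}^{(1)} = 26.368760 + (26.368760 − 33.062520)/3 = 24.137507
T_{2}^{(1)} = 24.673240 + (24.673240 − 26.368760)/3 = 24.108067
T_{2}^{(2)} = 24.108067 + (24.108067 − 24.137507)/15 = 24.106104

24.1061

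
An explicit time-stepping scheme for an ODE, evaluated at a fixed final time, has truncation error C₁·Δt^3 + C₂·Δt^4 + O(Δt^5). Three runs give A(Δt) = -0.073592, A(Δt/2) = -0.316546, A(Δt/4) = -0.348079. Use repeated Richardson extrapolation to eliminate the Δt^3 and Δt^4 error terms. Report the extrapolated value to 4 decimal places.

-0.3527

First eliminate the Δt^3 term (factor 2^3 = 8):
  B₁ = (8·(-0.316546) − (-0.073592))/7 = -0.351254
  B₂ = (8·(-0.348079) − (-0.316546))/7 = -0.352584
Then eliminate the Δt^4 term (factor 2^4 = 16):
  (16·(-0.352584) − (-0.351254))/15 = -0.352673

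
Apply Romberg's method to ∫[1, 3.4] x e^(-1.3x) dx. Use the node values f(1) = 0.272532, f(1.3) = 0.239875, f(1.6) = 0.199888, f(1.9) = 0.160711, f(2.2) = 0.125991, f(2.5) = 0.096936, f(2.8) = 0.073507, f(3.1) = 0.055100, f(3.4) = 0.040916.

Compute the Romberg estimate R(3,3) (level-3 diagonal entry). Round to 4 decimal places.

0.3323

R(0,0) (trapezoid, 1 panel, h=2.4000): 0.376138
R(1,0) (trapezoid, 2 panels, h=1.2000): 0.339258
R(2,0) (trapezoid, 4 panels, h=0.6000): 0.333666
R(3,0) (trapezoid, 8 panels, h=0.3000): 0.332620
R(1,1) = 0.339258 + (0.339258 − 0.376138)/3 = 0.326965
R(2,1) = 0.333666 + (0.333666 − 0.339258)/3 = 0.331802
R(3,1) = 0.332620 + (0.332620 − 0.333666)/3 = 0.332271
R(2,2) = 0.331802 + (0.331802 − 0.326965)/15 = 0.332124
R(3,2) = 0.332271 + (0.332271 − 0.331802)/15 = 0.332302
R(3,3) = 0.332302 + (0.332302 − 0.332124)/63 = 0.332305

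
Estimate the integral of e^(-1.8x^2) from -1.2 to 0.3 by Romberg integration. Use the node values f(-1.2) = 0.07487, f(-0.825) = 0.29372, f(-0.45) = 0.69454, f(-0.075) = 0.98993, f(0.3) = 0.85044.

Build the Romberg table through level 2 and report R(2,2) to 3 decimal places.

0.931

R(0,0) (trapezoid, 1 panel, h=1.5000): 0.69398
R(1,0) (trapezoid, 2 panels, h=0.7500): 0.86790
R(2,0) (trapezoid, 4 panels, h=0.3750): 0.91532
R(1,1) = 0.86790 + (0.86790 − 0.69398)/3 = 0.92587
R(2,1) = 0.91532 + (0.91532 − 0.86790)/3 = 0.93113
R(2,2) = 0.93113 + (0.93113 − 0.92587)/15 = 0.93148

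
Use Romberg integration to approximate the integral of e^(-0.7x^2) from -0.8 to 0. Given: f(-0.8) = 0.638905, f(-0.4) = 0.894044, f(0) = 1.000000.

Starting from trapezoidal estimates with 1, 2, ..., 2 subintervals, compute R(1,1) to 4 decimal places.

R(0,0) (trapezoid, 1 panel, h=0.8000): 0.655562
R(1,0) (trapezoid, 2 panels, h=0.4000): 0.685399
R(1,1) = 0.685399 + (0.685399 − 0.655562)/3 = 0.695345

0.6953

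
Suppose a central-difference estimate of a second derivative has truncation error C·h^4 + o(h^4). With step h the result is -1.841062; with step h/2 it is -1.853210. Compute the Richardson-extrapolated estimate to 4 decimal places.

Extrapolated value = (16·A(h/2) − A(h)) / (16 − 1)
= (16·(-1.853210) − (-1.841062)) / 15
= -27.810298 / 15 = -1.854020

-1.8540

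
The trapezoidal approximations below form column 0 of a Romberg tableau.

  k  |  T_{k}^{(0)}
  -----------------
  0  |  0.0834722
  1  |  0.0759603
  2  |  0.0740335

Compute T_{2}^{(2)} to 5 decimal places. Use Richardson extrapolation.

0.07339

T_{1}^{(1)} = 0.0759603 + (0.0759603 − 0.0834722)/3 = 0.0734563
T_{2}^{(1)} = 0.0740335 + (0.0740335 − 0.0759603)/3 = 0.0733912
T_{2}^{(2)} = 0.0733912 + (0.0733912 − 0.0734563)/15 = 0.0733869
(Column j=1 coincides with Simpson's rule on the same nodes.)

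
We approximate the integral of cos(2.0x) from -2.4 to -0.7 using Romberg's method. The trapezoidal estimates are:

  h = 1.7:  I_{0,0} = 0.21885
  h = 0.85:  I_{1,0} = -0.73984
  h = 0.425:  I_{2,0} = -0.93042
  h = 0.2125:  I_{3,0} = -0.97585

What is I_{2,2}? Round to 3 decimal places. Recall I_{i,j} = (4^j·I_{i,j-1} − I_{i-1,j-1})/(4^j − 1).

I_{1,1} = (4·(-0.73984) − 0.21885) / 3 = -1.05940
I_{2,1} = (4·(-0.93042) − (-0.73984)) / 3 = -0.99395
I_{2,2} = (16·(-0.99395) − (-1.05940)) / 15 = -0.98959

-0.990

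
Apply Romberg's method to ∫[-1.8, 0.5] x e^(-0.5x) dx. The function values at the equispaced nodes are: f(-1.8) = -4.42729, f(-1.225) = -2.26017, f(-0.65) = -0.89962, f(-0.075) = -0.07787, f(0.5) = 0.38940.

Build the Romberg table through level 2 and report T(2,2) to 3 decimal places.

-2.910

T(0,0) (trapezoid, 1 panel, h=2.3000): -4.64357
T(1,0) (trapezoid, 2 panels, h=1.1500): -3.35635
T(2,0) (trapezoid, 4 panels, h=0.5750): -3.02255
T(1,1) = -3.35635 + (-3.35635 − (-4.64357))/3 = -2.92728
T(2,1) = -3.02255 + (-3.02255 − (-3.35635))/3 = -2.91128
T(2,2) = -2.91128 + (-2.91128 − (-2.92728))/15 = -2.91021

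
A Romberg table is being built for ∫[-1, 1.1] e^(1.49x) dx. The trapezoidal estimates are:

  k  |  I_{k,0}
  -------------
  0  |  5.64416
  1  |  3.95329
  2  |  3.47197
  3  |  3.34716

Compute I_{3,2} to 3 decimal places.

3.305

I_{2,1} = (4·3.47197 − 3.95329) / 3 = 3.31153
I_{3,1} = (4·3.34716 − 3.47197) / 3 = 3.30556
I_{3,2} = 3.30556 + (3.30556 − 3.31153)/15 = 3.30516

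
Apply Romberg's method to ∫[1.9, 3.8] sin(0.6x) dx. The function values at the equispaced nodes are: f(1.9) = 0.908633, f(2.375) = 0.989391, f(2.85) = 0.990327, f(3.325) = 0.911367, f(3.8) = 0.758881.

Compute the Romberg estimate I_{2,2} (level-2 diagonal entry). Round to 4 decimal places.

1.7814

I_{0,0} (trapezoid, 1 panel, h=1.9000): 1.584138
I_{1,0} (trapezoid, 2 panels, h=0.9500): 1.732880
I_{2,0} (trapezoid, 4 panels, h=0.4750): 1.769300
I_{1,1} = 1.732880 + (1.732880 − 1.584138)/3 = 1.782461
I_{2,1} = 1.769300 + (1.769300 − 1.732880)/3 = 1.781440
I_{2,2} = 1.781440 + (1.781440 − 1.782461)/15 = 1.781372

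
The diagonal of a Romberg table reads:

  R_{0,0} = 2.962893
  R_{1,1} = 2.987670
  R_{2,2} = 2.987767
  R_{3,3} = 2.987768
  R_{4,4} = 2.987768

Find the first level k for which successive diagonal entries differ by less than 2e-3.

k = 2

|R_{1,1} − R_{0,0}| = 0.024777 ≥ 2e-3
|R_{2,2} − R_{1,1}| = 0.000097 < 2e-3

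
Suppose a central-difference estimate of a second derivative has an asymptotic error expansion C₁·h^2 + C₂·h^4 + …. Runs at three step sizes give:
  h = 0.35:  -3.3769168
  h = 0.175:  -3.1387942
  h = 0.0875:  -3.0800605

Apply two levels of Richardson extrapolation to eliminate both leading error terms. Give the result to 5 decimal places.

First eliminate the h^2 term (factor 2^2 = 4):
  B₁ = (4·(-3.1387942) − (-3.3769168))/3 = -3.0594200
  B₂ = (4·(-3.0800605) − (-3.1387942))/3 = -3.0604826
Then eliminate the h^4 term (factor 2^4 = 16):
  (16·(-3.0604826) − (-3.0594200))/15 = -3.0605534

-3.06055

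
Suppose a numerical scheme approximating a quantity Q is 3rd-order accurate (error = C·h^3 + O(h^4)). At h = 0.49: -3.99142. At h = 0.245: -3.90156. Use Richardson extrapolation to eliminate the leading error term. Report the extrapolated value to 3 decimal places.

-3.889

Extrapolated value = (8·A(h/2) − A(h)) / (8 − 1)
= (8·(-3.90156) − (-3.99142)) / 7
= -27.22106 / 7 = -3.88872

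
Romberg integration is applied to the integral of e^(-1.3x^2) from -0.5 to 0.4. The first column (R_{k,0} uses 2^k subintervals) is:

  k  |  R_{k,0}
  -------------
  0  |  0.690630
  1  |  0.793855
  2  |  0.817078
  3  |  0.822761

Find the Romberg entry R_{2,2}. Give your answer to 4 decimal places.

0.8246

Richardson extrapolation on the trapezoidal column (denominator 4−1=3):
R_{1,1} = 0.793855 + (0.793855 − 0.690630)/3 = 0.828263
R_{2,1} = 0.817078 + (0.817078 − 0.793855)/3 = 0.824819
R_{2,2} = 0.824819 + (0.824819 − 0.828263)/15 = 0.824589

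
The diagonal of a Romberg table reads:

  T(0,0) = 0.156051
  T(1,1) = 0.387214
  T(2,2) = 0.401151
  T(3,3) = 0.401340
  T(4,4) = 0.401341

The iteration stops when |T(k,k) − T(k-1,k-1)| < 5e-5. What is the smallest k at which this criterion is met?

k = 4

|T(1,1) − T(0,0)| = 0.231163 ≥ 5e-5
|T(2,2) − T(1,1)| = 0.013937 ≥ 5e-5
|T(3,3) − T(2,2)| = 0.000189 ≥ 5e-5
|T(4,4) − T(3,3)| = 0.000001 < 5e-5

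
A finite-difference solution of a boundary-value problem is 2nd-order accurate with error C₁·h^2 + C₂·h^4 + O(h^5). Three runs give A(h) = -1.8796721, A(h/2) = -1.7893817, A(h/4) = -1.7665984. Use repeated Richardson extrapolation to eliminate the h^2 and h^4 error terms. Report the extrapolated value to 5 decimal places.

First eliminate the h^2 term (factor 2^2 = 4):
  B₁ = (4·(-1.7893817) − (-1.8796721))/3 = -1.7592849
  B₂ = (4·(-1.7665984) − (-1.7893817))/3 = -1.7590040
Then eliminate the h^4 term (factor 2^4 = 16):
  (16·(-1.7590040) − (-1.7592849))/15 = -1.7589853

-1.75899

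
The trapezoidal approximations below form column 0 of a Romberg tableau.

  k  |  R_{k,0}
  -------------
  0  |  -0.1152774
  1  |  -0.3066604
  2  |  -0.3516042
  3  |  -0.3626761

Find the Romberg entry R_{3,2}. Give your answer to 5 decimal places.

-0.36635

Richardson extrapolation on the trapezoidal column (denominator 4−1=3):
R_{2,1} = (4·(-0.3516042) − (-0.3066604)) / 3 = -0.3665855
R_{3,1} = -0.3626761 + (-0.3626761 − (-0.3516042))/3 = -0.3663667
R_{3,2} = -0.3663667 + (-0.3663667 − (-0.3665855))/15 = -0.3663521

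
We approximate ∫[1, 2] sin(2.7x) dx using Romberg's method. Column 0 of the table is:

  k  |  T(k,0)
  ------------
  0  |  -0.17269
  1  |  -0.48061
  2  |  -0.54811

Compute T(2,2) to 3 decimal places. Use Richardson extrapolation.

Richardson extrapolation on the trapezoidal column (denominator 4−1=3):
T(1,1) = -0.48061 + (-0.48061 − (-0.17269))/3 = -0.58325
T(2,1) = (4·(-0.54811) − (-0.48061)) / 3 = -0.57061
T(2,2) = (16·(-0.57061) − (-0.58325)) / 15 = -0.56977

-0.570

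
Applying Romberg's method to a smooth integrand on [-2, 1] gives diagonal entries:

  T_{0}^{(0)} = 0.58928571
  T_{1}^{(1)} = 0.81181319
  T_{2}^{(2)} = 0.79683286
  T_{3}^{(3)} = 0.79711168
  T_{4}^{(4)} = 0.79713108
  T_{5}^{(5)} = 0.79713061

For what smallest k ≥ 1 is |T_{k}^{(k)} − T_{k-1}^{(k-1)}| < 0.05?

k = 2

|T_{1}^{(1)} − T_{0}^{(0)}| = 0.22252748 ≥ 0.05
|T_{2}^{(2)} − T_{1}^{(1)}| = 0.01498033 < 0.05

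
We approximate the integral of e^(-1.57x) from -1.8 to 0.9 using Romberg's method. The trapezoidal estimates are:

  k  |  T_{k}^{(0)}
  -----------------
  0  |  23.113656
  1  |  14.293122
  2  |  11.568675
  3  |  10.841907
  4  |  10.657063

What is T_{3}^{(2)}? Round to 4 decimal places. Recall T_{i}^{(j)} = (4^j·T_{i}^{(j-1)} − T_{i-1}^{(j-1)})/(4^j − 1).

10.5956

Richardson extrapolation on the trapezoidal column (denominator 4−1=3):
T_{2}^{(1)} = (4·11.568675 − 14.293122) / 3 = 10.660526
T_{3}^{(1)} = 10.841907 + (10.841907 − 11.568675)/3 = 10.599651
T_{3}^{(2)} = (16·10.599651 − 10.660526) / 15 = 10.595593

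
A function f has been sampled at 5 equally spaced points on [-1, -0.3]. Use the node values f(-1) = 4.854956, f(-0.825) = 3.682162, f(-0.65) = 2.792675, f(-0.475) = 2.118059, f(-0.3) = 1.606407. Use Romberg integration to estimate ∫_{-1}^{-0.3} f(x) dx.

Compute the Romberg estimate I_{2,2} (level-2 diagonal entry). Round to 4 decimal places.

2.0560

I_{0,0} (trapezoid, 1 panel, h=0.7000): 2.261477
I_{1,0} (trapezoid, 2 panels, h=0.3500): 2.108175
I_{2,0} (trapezoid, 4 panels, h=0.1750): 2.069126
I_{1,1} = 2.108175 + (2.108175 − 2.261477)/3 = 2.057074
I_{2,1} = 2.069126 + (2.069126 − 2.108175)/3 = 2.056110
I_{2,2} = 2.056110 + (2.056110 − 2.057074)/15 = 2.056046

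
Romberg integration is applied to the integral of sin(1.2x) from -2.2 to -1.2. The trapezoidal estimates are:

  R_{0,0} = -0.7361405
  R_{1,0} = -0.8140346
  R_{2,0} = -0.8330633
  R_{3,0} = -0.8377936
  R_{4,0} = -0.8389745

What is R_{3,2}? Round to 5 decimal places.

Richardson extrapolation on the trapezoidal column (denominator 4−1=3):
R_{2,1} = (4·(-0.8330633) − (-0.8140346)) / 3 = -0.8394062
R_{3,1} = (4·(-0.8377936) − (-0.8330633)) / 3 = -0.8393704
R_{3,2} = (16·(-0.8393704) − (-0.8394062)) / 15 = -0.8393680

-0.83937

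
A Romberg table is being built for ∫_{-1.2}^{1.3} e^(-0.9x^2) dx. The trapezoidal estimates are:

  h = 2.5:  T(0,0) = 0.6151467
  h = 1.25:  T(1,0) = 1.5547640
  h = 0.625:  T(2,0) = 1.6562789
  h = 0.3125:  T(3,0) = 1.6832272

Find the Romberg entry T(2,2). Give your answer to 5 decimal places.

1.67826

Richardson extrapolation on the trapezoidal column (denominator 4−1=3):
T(1,1) = 1.5547640 + (1.5547640 − 0.6151467)/3 = 1.8679698
T(2,1) = (4·1.6562789 − 1.5547640) / 3 = 1.6901172
T(2,2) = 1.6901172 + (1.6901172 − 1.8679698)/15 = 1.6782604
(Column j=1 coincides with Simpson's rule on the same nodes.)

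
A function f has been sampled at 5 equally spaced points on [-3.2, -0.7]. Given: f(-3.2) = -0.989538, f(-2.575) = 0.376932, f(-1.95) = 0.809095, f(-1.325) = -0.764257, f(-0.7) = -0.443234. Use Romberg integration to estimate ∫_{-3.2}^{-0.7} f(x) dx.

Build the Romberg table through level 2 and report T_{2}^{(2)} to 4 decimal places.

-0.3532

T_{0}^{(0)} (trapezoid, 1 panel, h=2.5000): -1.790965
T_{1}^{(0)} (trapezoid, 2 panels, h=1.2500): 0.115886
T_{2}^{(0)} (trapezoid, 4 panels, h=0.6250): -0.184135
T_{1}^{(1)} = 0.115886 + (0.115886 − (-1.790965))/3 = 0.751503
T_{2}^{(1)} = -0.184135 + (-0.184135 − 0.115886)/3 = -0.284142
T_{2}^{(2)} = -0.284142 + (-0.284142 − 0.751503)/15 = -0.353185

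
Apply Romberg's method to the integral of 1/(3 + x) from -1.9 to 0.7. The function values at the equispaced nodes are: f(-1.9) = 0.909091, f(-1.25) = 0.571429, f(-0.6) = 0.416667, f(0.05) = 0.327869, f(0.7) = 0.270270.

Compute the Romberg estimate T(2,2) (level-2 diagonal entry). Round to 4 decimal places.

T(0,0) (trapezoid, 1 panel, h=2.6000): 1.533169
T(1,0) (trapezoid, 2 panels, h=1.3000): 1.308252
T(2,0) (trapezoid, 4 panels, h=0.6500): 1.238670
T(1,1) = 1.308252 + (1.308252 − 1.533169)/3 = 1.233280
T(2,1) = 1.238670 + (1.238670 − 1.308252)/3 = 1.215476
T(2,2) = 1.215476 + (1.215476 − 1.233280)/15 = 1.214289

1.2143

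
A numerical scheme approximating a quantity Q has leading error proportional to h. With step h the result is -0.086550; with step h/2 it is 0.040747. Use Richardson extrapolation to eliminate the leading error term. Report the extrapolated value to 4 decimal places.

The leading error scales as h; refining by a factor of 2 reduces it by 2^1 = 2.
Extrapolated value = (2·A(h/2) − A(h)) / (2 − 1)
= (2·0.040747 − (-0.086550)) / 1
= 0.168044 / 1 = 0.168044

0.1680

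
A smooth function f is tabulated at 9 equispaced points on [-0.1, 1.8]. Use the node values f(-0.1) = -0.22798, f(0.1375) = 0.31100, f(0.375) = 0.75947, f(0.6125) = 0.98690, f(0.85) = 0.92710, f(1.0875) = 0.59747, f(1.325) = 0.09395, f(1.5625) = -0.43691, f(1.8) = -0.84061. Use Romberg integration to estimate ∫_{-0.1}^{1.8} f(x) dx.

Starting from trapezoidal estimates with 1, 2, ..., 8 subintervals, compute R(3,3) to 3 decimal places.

R(0,0) (trapezoid, 1 panel, h=1.9000): -1.01516
R(1,0) (trapezoid, 2 panels, h=0.9500): 0.37316
R(2,0) (trapezoid, 4 panels, h=0.4750): 0.59196
R(3,0) (trapezoid, 8 panels, h=0.2375): 0.64236
R(1,1) = 0.37316 + (0.37316 − (-1.01516))/3 = 0.83593
R(2,1) = 0.59196 + (0.59196 − 0.37316)/3 = 0.66489
R(3,1) = 0.64236 + (0.64236 − 0.59196)/3 = 0.65916
R(2,2) = 0.66489 + (0.66489 − 0.83593)/15 = 0.65349
R(3,2) = 0.65916 + (0.65916 − 0.66489)/15 = 0.65878
R(3,3) = 0.65878 + (0.65878 − 0.65349)/63 = 0.65886

0.659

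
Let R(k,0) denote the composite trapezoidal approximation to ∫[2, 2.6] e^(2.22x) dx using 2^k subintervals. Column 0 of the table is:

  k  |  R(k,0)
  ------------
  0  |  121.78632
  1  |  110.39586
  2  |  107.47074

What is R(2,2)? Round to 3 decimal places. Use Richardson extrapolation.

106.489

Richardson extrapolation on the trapezoidal column (denominator 4−1=3):
R(1,1) = 110.39586 + (110.39586 − 121.78632)/3 = 106.59904
R(2,1) = (4·107.47074 − 110.39586) / 3 = 106.49570
R(2,2) = 106.49570 + (106.49570 − 106.59904)/15 = 106.48881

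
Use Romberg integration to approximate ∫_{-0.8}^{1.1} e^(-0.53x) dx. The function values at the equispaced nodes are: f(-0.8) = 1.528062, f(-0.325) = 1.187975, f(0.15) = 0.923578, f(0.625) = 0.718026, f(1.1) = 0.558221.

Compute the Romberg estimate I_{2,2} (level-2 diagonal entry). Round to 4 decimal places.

1.8299

I_{0,0} (trapezoid, 1 panel, h=1.9000): 1.981969
I_{1,0} (trapezoid, 2 panels, h=0.9500): 1.868384
I_{2,0} (trapezoid, 4 panels, h=0.4750): 1.839542
I_{1,1} = 1.868384 + (1.868384 − 1.981969)/3 = 1.830522
I_{2,1} = 1.839542 + (1.839542 − 1.868384)/3 = 1.829928
I_{2,2} = 1.829928 + (1.829928 − 1.830522)/15 = 1.829888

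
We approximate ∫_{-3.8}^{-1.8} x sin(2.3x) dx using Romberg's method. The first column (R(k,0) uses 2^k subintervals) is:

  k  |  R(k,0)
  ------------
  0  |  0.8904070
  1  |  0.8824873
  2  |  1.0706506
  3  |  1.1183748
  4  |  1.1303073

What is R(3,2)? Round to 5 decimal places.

1.13434

Richardson extrapolation on the trapezoidal column (denominator 4−1=3):
R(2,1) = (4·1.0706506 − 0.8824873) / 3 = 1.1333717
R(3,1) = 1.1183748 + (1.1183748 − 1.0706506)/3 = 1.1342829
R(3,2) = 1.1342829 + (1.1342829 − 1.1333717)/15 = 1.1343436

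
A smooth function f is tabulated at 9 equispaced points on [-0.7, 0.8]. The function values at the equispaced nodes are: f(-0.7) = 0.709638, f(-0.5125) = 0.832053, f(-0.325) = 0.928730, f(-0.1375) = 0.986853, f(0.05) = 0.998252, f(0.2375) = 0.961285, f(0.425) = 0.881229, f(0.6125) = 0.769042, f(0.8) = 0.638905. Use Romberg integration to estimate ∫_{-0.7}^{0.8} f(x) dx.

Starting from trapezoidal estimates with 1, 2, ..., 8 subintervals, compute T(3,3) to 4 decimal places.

1.3226

T(0,0) (trapezoid, 1 panel, h=1.5000): 1.011407
T(1,0) (trapezoid, 2 panels, h=0.7500): 1.254393
T(2,0) (trapezoid, 4 panels, h=0.3750): 1.305931
T(3,0) (trapezoid, 8 panels, h=0.1875): 1.318447
T(1,1) = 1.254393 + (1.254393 − 1.011407)/3 = 1.335388
T(2,1) = 1.305931 + (1.305931 − 1.254393)/3 = 1.323110
T(3,1) = 1.318447 + (1.318447 − 1.305931)/3 = 1.322619
T(2,2) = 1.323110 + (1.323110 − 1.335388)/15 = 1.322291
T(3,2) = 1.322619 + (1.322619 − 1.323110)/15 = 1.322586
T(3,3) = 1.322586 + (1.322586 − 1.322291)/63 = 1.322591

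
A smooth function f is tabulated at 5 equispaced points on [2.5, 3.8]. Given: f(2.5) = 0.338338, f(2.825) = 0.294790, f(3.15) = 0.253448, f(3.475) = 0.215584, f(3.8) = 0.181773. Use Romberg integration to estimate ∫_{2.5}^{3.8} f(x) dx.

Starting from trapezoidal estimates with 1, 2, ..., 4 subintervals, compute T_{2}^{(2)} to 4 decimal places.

0.3324

T_{0}^{(0)} (trapezoid, 1 panel, h=1.3000): 0.338072
T_{1}^{(0)} (trapezoid, 2 panels, h=0.6500): 0.333777
T_{2}^{(0)} (trapezoid, 4 panels, h=0.3250): 0.332760
T_{1}^{(1)} = 0.333777 + (0.333777 − 0.338072)/3 = 0.332345
T_{2}^{(1)} = 0.332760 + (0.332760 − 0.333777)/3 = 0.332421
T_{2}^{(2)} = 0.332421 + (0.332421 − 0.332345)/15 = 0.332426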